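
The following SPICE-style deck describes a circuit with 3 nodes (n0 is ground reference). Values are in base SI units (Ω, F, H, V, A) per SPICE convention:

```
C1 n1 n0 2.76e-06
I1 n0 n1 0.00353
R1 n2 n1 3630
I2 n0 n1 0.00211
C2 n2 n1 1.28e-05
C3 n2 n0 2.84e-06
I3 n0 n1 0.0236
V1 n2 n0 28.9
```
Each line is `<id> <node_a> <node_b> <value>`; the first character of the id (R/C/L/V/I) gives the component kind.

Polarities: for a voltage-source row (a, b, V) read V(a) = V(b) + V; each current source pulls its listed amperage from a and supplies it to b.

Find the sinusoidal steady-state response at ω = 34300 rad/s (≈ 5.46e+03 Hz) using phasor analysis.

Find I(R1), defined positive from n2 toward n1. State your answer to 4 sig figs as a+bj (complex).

0.001412+1.582e-05j A

Apply KCL at each of the 2 non-ground nodes and solve the resulting linear system.
Node n1: branches {C1, I1, R1, I2, C2, I3} → V_1 = 23.77-0.05743j
Node n2: branches {R1, C2, C3, V1} → V_2 = 28.90+0.000j
Source currents: i(V1)=0.02380-5.066j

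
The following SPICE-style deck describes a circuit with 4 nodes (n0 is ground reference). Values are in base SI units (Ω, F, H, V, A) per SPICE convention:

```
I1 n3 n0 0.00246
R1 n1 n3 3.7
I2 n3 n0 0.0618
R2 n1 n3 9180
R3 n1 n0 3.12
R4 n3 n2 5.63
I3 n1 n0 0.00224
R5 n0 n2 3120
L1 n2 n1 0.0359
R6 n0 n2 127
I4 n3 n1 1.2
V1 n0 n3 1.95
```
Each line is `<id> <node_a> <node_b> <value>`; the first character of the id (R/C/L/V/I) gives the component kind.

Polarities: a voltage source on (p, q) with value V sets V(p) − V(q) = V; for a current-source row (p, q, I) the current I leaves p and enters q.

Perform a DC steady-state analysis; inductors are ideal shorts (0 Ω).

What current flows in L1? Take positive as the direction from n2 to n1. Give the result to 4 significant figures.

-0.4239 A

Apply KCL at each of the 3 non-ground nodes and solve the resulting linear system.
Node n1: branches {R1, R2, R3, I3, L1, I4} → V_1 = 0.4174
Node n2: branches {R4, R5, L1, R6} → V_2 = 0.4174
Node n3: branches {I1, R1, I2, R2, R4, I4, V1} → V_3 = -1.950
Source currents: i(L1)=-0.4239, i(V1)=0.2037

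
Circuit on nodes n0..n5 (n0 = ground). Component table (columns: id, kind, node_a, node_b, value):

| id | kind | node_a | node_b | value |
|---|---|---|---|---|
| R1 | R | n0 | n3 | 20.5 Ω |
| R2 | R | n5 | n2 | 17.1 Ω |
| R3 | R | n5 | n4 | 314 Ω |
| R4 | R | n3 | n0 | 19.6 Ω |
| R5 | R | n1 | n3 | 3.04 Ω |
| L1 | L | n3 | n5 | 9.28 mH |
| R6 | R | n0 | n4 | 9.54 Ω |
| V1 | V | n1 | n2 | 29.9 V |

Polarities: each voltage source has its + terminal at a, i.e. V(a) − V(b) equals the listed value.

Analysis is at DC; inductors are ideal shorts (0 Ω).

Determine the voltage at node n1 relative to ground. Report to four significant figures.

MNA unknowns: 5 node voltages V₁..V_5 plus 2 source currents (L1, V1)
R1: Y=0.04878 on G[0,3]
R2: Y=0.05848 on G[5,2]
R3: Y=0.003185 on G[5,4]
R4: Y=0.05102 on G[3,0]
R5: Y=0.3289 on G[1,3]
L1: row V3−V5=0, i_L1 at 3,5
R6: Y=0.1048 on G[0,4]
V1: row V1−V2=29.9, i_V1 at 1,2
solve → V1=4.513, V2=-25.39, V3=0.000, V4=0.000, V5=0.000
aux → i_L1=1.485, i_V1=-1.485

4.513 V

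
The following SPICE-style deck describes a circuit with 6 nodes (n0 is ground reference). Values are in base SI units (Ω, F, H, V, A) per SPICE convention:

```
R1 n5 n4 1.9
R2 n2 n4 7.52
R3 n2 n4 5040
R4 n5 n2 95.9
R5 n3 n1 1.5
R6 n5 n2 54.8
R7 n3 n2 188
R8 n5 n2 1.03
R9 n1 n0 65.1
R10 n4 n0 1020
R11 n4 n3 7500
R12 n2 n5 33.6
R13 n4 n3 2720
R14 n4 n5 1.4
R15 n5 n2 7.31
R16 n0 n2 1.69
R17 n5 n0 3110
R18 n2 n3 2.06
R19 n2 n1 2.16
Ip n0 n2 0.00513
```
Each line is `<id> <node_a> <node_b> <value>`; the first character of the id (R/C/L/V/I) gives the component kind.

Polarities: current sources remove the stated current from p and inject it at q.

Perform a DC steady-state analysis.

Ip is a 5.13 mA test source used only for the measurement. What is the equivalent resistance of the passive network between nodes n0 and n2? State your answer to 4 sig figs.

Apply KCL at each of the 5 non-ground nodes and solve the resulting linear system.
Node n1: branches {R5, R9, R19} → V_1 = 0.008266
Node n2: branches {R2, R3, R4, R6, R7, R8, R12, R15, R16, R18, R19, Ip} → V_2 = 0.008437
Node n3: branches {R5, R7, R11, R13, R18} → V_3 = 0.008339
Node n4: branches {R1, R2, R3, R10, R11, R13, R14} → V_4 = 0.008423
Node n5: branches {R1, R4, R6, R8, R12, R14, R15, R17} → V_5 = 0.008429

R_eq = 1.645 Ω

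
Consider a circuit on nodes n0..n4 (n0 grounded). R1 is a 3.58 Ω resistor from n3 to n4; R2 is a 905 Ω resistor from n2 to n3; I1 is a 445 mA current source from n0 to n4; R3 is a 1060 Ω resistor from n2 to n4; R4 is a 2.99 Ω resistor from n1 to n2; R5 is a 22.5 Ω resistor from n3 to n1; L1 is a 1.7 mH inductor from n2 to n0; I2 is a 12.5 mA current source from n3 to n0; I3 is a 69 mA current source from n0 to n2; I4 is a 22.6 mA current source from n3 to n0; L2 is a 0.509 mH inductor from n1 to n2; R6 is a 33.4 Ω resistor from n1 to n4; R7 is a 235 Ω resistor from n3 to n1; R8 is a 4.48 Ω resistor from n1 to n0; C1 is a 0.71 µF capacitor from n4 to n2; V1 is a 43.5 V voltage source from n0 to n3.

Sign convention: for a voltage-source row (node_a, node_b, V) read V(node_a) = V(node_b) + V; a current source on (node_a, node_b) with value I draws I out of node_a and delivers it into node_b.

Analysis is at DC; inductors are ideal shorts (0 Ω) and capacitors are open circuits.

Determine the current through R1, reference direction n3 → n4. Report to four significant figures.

Apply KCL at each of the 4 non-ground nodes and solve the resulting linear system.
Node n1: branches {R4, R5, L2, R6, R7, R8} → V_1 = 0.000
Node n2: branches {R2, R3, R4, L1, I3, L2, C1} → V_2 = 0.000
Node n3: branches {R1, R2, R5, I2, I4, R7, V1} → V_3 = -43.50
Node n4: branches {R1, I1, R3, R6, C1} → V_4 = -37.73
Source currents: i(L1)=-3.263, i(L2)=-3.248, i(V1)=-3.742

-1.610 A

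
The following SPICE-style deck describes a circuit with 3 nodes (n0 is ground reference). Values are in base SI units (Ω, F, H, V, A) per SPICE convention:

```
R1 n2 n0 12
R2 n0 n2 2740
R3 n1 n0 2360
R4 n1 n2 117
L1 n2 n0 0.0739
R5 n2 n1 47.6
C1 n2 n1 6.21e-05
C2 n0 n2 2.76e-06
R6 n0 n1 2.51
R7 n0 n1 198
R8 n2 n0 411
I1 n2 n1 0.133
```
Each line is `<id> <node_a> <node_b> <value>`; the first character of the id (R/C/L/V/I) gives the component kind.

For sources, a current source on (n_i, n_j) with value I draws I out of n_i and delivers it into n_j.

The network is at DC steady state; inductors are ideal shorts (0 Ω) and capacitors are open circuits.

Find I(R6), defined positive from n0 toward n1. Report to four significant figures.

-0.1223 A

Apply KCL at each of the 2 non-ground nodes and solve the resulting linear system.
Node n1: branches {R3, R4, R5, C1, R6, R7, I1} → V_1 = 0.3069
Node n2: branches {R1, R2, R4, L1, R5, C1, C2, R8, I1} → V_2 = 0.000
Source currents: i(L1)=-0.1239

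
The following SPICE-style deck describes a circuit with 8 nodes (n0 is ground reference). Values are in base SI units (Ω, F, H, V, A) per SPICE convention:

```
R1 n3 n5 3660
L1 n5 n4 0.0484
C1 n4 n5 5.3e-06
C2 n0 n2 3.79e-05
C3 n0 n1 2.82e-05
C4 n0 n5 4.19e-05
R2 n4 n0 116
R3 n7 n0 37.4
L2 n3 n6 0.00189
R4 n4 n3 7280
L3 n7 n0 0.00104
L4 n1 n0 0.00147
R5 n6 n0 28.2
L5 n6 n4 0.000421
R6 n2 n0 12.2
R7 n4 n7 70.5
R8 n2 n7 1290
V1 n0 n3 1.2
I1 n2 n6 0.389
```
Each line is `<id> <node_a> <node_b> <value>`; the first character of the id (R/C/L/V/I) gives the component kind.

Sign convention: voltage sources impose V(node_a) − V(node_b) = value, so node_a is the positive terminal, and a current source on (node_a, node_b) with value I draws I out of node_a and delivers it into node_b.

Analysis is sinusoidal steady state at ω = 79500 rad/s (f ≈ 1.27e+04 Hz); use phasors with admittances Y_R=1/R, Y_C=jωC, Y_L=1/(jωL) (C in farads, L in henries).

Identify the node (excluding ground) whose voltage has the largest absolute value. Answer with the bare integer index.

6

MNA unknowns: 7 node voltages V₁..V_7 plus 1 source current (V1)
R1: Y=0.0002732+0.000j on G[3,5]
L1: Y=0.000-0.0002599j on G[5,4]
C1: Y=0.000+0.4214j on G[4,5]
C2: Y=0.000+3.013j on G[0,2]
C3: Y=0.000+2.242j on G[0,1]
C4: Y=0.000+3.331j on G[0,5]
R2: Y=0.008621+0.000j on G[4,0]
R3: Y=0.02674+0.000j on G[7,0]
L2: Y=0.000-0.006655j on G[3,6]
R4: Y=0.0001374+0.000j on G[4,3]
L3: Y=0.000-0.01209j on G[7,0]
L4: Y=0.000-0.008557j on G[1,0]
R5: Y=0.03546+0.000j on G[6,0]
L5: Y=0.000-0.02988j on G[6,4]
R6: Y=0.08197+0.000j on G[2,0]
R7: Y=0.01418+0.000j on G[4,7]
R8: Y=0.0007752+0.000j on G[2,7]
V1: row V0−V3=1.2, i_V1 at 0,3
I1: z[2]−=0.389, z[6]+=0.389
solve → V1=0.000+0.000j, V2=-0.003593+0.1290j, V3=-1.200+0.000j, V4=-0.3945-0.5038j, V5=-0.04427-0.05646j, V6=4.837+5.541j, V7=-0.07862-0.1918j
aux → i_V1=-0.03730+0.04026j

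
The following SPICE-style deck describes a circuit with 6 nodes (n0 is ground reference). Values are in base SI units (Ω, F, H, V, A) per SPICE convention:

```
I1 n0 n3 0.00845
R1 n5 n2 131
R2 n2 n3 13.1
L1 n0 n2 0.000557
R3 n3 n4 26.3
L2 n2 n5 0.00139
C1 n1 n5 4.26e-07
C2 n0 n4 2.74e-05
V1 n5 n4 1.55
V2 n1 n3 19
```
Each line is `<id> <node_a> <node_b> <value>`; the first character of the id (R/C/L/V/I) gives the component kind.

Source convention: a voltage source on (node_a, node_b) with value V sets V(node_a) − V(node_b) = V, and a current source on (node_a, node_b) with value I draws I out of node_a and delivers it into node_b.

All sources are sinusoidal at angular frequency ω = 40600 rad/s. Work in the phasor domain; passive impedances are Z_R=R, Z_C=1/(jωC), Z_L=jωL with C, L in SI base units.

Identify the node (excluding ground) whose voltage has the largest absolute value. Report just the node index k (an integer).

Element admittances at ω=40600 rad/s:
  I1: injects 0.00845 A into n3 (from n0)
  Y(R1) = 0.007634+0.000j S between n5,n2
  Y(R2) = 0.07634+0.000j S between n2,n3
  Y(L1) = 0.000-0.04422j S between n0,n2
  Y(R3) = 0.03802+0.000j S between n3,n4
  Y(L2) = 0.000-0.01772j S between n2,n5
  Y(C1) = 0.000+0.01730j S between n1,n5
  Y(C2) = 0.000+1.112j S between n0,n4
  V1: constraint V(n5)−V(n4) = 1.55
  V2: constraint V(n1)−V(n3) = 19
Assemble and solve the 7×7 MNA system:
  V(n1)=20.46-4.221j  V(n2)=2.948-2.022j  V(n3)=1.456-4.221j  V(n4)=0.1172-0.08798j  V(n5)=1.667-0.08798j
  i(V1)=0.04698+0.2875j  i(V2)=-0.07148-0.3250j

1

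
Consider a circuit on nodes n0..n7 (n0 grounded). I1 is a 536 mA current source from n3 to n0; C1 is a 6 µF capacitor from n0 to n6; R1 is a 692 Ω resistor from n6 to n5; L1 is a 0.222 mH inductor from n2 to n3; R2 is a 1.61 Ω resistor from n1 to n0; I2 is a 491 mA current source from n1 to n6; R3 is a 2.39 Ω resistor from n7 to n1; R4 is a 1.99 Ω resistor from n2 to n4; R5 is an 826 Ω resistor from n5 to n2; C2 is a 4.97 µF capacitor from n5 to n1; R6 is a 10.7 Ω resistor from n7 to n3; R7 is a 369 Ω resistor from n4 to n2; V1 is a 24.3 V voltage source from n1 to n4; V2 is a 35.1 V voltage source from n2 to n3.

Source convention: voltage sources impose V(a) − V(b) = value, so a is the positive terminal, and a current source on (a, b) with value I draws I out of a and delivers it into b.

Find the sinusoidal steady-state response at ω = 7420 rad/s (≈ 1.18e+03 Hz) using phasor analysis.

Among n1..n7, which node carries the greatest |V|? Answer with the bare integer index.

MNA unknowns: 7 node voltages V₁..V_7 plus 2 source currents (V1, V2)
I1: z[3]−=0.536, z[0]+=0.536
C1: Y=0.000+0.04452j on G[0,6]
R1: Y=0.001445+0.000j on G[6,5]
L1: Y=0.000-0.6071j on G[2,3]
R2: Y=0.6211+0.000j on G[1,0]
I2: z[1]−=0.491, z[6]+=0.491
R3: Y=0.4184+0.000j on G[7,1]
R4: Y=0.5025+0.000j on G[2,4]
R5: Y=0.001211+0.000j on G[5,2]
C2: Y=0.000+0.03688j on G[5,1]
R6: Y=0.09346+0.000j on G[7,3]
R7: Y=0.002710+0.000j on G[4,2]
V1: row V1−V4=24.3, i_V1 at 1,4
V2: row V2−V3=35.1, i_V2 at 2,3
solve → V1=-1.648-0.02648j, V2=-19.03-0.02552j, V3=-54.13-0.02552j, V4=-25.95-0.02648j, V5=-2.109+0.4320j, V6=0.3694-10.95j, V7=-11.23-0.02630j
aux → i_V1=-3.494-0.0004811j, i_V2=-3.473+21.31j

3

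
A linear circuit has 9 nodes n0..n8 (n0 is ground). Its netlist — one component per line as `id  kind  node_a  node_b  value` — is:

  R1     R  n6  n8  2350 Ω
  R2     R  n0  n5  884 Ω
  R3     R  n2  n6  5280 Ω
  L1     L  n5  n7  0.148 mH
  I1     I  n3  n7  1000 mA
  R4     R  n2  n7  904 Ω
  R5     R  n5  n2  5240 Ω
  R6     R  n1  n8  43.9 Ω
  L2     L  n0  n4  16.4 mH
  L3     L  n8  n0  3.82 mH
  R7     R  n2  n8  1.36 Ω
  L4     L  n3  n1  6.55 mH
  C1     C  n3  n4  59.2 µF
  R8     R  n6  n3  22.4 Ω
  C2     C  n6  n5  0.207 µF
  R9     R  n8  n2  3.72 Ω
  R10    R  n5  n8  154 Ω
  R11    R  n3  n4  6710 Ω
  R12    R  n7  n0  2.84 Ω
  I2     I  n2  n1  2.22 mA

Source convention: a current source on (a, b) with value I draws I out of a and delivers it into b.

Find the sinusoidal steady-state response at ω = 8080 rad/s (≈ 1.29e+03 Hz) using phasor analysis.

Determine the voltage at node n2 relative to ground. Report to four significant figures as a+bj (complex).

Element admittances at ω=8080 rad/s:
  Y(R1) = 0.0004255+0.000j S between n6,n8
  Y(R2) = 0.001131+0.000j S between n0,n5
  Y(R3) = 0.0001894+0.000j S between n2,n6
  Y(L1) = 0.000-0.8362j S between n5,n7
  I1: injects 1 A into n7 (from n3)
  Y(R4) = 0.001106+0.000j S between n2,n7
  Y(R5) = 0.0001908+0.000j S between n5,n2
  Y(R6) = 0.02278+0.000j S between n1,n8
  Y(L2) = 0.000-0.007546j S between n0,n4
  Y(L3) = 0.000-0.03240j S between n8,n0
  Y(R7) = 0.7353+0.000j S between n2,n8
  Y(L4) = 0.000-0.01890j S between n3,n1
  Y(C1) = 0.000+0.4783j S between n3,n4
  Y(R8) = 0.04464+0.000j S between n6,n3
  Y(C2) = 0.000+0.001673j S between n6,n5
  Y(R9) = 0.2688+0.000j S between n8,n2
  Y(R10) = 0.006494+0.000j S between n5,n8
  Y(R11) = 0.0001490+0.000j S between n3,n4
  Y(R12) = 0.3521+0.000j S between n7,n0
  I2: injects 0.00222 A into n1 (from n2)
Assemble and solve the 8×8 MNA system:
  V(n1)=-28.40-23.86j  V(n2)=-0.5437-19.20j  V(n3)=-22.80-57.56j  V(n4)=-23.17-58.48j  V(n5)=3.216-0.4681j  V(n6)=-24.55-56.01j  V(n7)=3.011-0.5449j  V(n8)=-0.5416-19.21j

-0.5437-19.20j V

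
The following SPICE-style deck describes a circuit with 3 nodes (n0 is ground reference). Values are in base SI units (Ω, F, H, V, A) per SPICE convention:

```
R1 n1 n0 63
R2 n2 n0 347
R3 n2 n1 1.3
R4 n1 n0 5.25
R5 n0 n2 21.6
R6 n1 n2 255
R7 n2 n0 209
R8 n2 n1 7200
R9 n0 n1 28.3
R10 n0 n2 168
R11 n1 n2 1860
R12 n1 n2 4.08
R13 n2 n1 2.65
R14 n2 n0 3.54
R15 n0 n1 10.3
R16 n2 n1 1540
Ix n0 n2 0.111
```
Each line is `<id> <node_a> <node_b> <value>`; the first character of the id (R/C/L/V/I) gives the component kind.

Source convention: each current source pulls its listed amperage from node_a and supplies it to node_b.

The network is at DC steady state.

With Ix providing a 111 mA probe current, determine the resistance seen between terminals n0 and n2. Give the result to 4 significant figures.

R_eq = 1.626 Ω

MNA unknowns: 2 node voltages V₁..V_2
R1: Y=0.01587 on G[1,0]
R2: Y=0.002882 on G[2,0]
R3: Y=0.7692 on G[2,1]
R4: Y=0.1905 on G[1,0]
R5: Y=0.04630 on G[0,2]
R6: Y=0.003922 on G[1,2]
R7: Y=0.004785 on G[2,0]
R8: Y=0.0001389 on G[2,1]
R9: Y=0.03534 on G[0,1]
R10: Y=0.005952 on G[0,2]
R11: Y=0.0005376 on G[1,2]
R12: Y=0.2451 on G[1,2]
R13: Y=0.3774 on G[2,1]
R14: Y=0.2825 on G[2,0]
R15: Y=0.09709 on G[0,1]
R16: Y=0.0006494 on G[2,1]
Ix: z[0]−=0.111, z[2]+=0.111
solve → V1=0.1452, V2=0.1805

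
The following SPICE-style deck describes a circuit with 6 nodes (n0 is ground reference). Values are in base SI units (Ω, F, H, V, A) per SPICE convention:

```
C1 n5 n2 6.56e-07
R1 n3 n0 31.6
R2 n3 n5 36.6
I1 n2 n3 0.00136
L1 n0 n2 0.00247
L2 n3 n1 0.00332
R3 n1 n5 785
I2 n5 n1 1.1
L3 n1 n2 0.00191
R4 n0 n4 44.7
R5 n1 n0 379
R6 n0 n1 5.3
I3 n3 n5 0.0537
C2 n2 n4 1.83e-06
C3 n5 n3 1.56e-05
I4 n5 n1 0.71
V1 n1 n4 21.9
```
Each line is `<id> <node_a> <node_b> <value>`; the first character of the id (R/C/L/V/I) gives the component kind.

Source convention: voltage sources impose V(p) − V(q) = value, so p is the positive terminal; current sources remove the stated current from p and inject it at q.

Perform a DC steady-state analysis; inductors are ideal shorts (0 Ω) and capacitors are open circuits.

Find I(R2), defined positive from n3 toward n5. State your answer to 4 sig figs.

1.678 A

Element admittances at DC:
  Y(C1) = 0.000 S between n5,n2
  Y(R1) = 0.03165 S between n3,n0
  Y(R2) = 0.02732 S between n3,n5
  I1: injects 0.00136 A into n3 (from n2)
  L1: short n0↔n2 (DC inductor)
  L2: short n3↔n1 (DC inductor)
  Y(R3) = 0.001274 S between n1,n5
  I2: injects 1.1 A into n1 (from n5)
  L3: short n1↔n2 (DC inductor)
  Y(R4) = 0.02237 S between n0,n4
  Y(R5) = 0.002639 S between n1,n0
  Y(R6) = 0.1887 S between n0,n1
  I3: injects 0.0537 A into n5 (from n3)
  Y(C2) = 0.000 S between n2,n4
  Y(C3) = 0.000 S between n5,n3
  I4: injects 0.71 A into n1 (from n5)
  V1: constraint V(n1)−V(n4) = 21.9
Assemble and solve the 9×9 MNA system:
  V(n1)=0.000  V(n2)=0.000  V(n3)=0.000  V(n4)=-21.90  V(n5)=-61.42
  i(L1)=-0.4899  i(L2)=-1.730  i(L3)=0.4913  i(V1)=-0.4899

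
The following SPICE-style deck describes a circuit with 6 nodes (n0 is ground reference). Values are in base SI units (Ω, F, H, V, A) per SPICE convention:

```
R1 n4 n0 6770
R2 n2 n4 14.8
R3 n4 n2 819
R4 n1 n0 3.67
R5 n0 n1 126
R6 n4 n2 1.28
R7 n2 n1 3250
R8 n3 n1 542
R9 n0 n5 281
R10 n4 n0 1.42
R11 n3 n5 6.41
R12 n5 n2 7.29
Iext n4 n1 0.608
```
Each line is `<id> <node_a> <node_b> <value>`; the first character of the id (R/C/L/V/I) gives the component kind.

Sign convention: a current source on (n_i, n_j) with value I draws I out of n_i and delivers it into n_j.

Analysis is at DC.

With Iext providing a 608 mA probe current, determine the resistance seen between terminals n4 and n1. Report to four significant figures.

R_eq = 4.928 Ω

MNA unknowns: 5 node voltages V₁..V_5
R1: Y=0.0001477 on G[4,0]
R2: Y=0.06757 on G[2,4]
R3: Y=0.001221 on G[4,2]
R4: Y=0.2725 on G[1,0]
R5: Y=0.007937 on G[0,1]
R6: Y=0.7812 on G[4,2]
R7: Y=0.0003077 on G[2,1]
R8: Y=0.001845 on G[3,1]
R9: Y=0.003559 on G[0,5]
R10: Y=0.7042 on G[4,0]
R11: Y=0.1560 on G[3,5]
R12: Y=0.1372 on G[5,2]
Iext: z[4]−=0.608, z[1]+=0.608
solve → V1=2.146, V2=-0.8397, V3=-0.7464, V4=-0.8504, V5=-0.7806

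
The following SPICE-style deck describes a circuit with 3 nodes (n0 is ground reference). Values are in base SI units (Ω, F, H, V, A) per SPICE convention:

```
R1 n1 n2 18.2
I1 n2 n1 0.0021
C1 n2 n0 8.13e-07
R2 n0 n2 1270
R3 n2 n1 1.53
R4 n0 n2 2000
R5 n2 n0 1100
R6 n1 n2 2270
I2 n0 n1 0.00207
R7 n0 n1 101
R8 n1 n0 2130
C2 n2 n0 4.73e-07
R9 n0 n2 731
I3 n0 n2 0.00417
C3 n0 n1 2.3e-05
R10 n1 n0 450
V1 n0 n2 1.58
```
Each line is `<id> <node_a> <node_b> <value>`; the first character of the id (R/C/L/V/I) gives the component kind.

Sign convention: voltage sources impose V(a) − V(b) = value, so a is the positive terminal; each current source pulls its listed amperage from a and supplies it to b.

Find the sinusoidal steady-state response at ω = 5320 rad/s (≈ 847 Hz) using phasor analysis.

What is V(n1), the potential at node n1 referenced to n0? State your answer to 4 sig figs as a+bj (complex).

MNA unknowns: 2 node voltages V₁..V_2 plus 1 source current (V1)
R1: Y=0.05495+0.000j on G[1,2]
I1: z[2]−=0.0021, z[1]+=0.0021
C1: Y=0.000+0.004325j on G[2,0]
R2: Y=0.0007874+0.000j on G[0,2]
R3: Y=0.6536+0.000j on G[2,1]
R4: Y=0.0005000+0.000j on G[0,2]
R5: Y=0.0009091+0.000j on G[2,0]
R6: Y=0.0004405+0.000j on G[1,2]
I2: z[0]−=0.00207, z[1]+=0.00207
R7: Y=0.009901+0.000j on G[0,1]
R8: Y=0.0004695+0.000j on G[1,0]
C2: Y=0.000+0.002516j on G[2,0]
R9: Y=0.001368+0.000j on G[0,2]
I3: z[0]−=0.00417, z[2]+=0.00417
C3: Y=0.000+0.1224j on G[0,1]
R10: Y=0.002222+0.000j on G[1,0]
V1: row V0−V2=1.58, i_V1 at 0,2
solve → V1=-1.503+0.2549j, V2=-1.580+0.000j
aux → i_V1=-0.06200-0.1916j

-1.503+0.2549j V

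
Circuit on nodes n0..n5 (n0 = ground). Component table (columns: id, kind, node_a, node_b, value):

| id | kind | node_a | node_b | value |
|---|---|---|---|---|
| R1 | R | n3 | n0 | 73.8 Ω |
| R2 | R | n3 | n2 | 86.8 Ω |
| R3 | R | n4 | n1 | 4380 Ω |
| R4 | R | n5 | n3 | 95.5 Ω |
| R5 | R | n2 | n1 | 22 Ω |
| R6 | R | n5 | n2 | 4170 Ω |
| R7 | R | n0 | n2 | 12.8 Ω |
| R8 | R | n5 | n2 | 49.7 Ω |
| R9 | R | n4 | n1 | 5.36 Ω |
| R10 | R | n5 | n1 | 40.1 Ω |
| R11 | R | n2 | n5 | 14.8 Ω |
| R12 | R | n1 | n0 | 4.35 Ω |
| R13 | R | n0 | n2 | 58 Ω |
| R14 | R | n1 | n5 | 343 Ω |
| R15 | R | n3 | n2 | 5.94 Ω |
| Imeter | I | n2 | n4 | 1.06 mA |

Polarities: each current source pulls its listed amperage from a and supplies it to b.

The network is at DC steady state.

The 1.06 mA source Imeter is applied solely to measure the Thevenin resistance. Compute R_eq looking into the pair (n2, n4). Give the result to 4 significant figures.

R_eq = 12.48 Ω

Element admittances at DC:
  Y(R1) = 0.01355 S between n3,n0
  Y(R2) = 0.01152 S between n3,n2
  Y(R3) = 0.0002283 S between n4,n1
  Y(R4) = 0.01047 S between n5,n3
  Y(R5) = 0.04545 S between n2,n1
  Y(R6) = 0.0002398 S between n5,n2
  Y(R7) = 0.07812 S between n0,n2
  Y(R8) = 0.02012 S between n5,n2
  Y(R9) = 0.1866 S between n4,n1
  Y(R10) = 0.02494 S between n5,n1
  Y(R11) = 0.06757 S between n2,n5
  Y(R12) = 0.2299 S between n1,n0
  Y(R13) = 0.01724 S between n0,n2
  Y(R14) = 0.002915 S between n1,n5
  Y(R15) = 0.1684 S between n3,n2
  Imeter: injects 0.00106 A into n4 (from n2)
Assemble and solve the 5×5 MNA system:
  V(n1)=0.002410  V(n2)=-0.005139  V(n3)=-0.004711  V(n4)=0.008084  V(n5)=-0.003438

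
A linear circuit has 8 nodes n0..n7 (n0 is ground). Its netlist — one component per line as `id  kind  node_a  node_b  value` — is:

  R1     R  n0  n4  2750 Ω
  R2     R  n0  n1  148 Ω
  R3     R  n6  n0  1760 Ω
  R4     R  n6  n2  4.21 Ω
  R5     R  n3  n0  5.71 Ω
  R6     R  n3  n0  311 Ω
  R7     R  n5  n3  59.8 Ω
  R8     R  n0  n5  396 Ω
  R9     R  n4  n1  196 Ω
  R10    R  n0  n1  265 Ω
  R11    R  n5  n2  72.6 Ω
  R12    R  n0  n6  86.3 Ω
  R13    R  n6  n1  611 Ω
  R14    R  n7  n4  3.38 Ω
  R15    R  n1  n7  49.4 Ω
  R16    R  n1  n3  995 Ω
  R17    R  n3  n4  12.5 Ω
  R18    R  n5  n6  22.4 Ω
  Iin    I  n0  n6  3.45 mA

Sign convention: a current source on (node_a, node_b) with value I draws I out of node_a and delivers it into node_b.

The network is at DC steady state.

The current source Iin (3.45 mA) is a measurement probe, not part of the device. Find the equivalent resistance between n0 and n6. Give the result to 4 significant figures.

MNA unknowns: 7 node voltages V₁..V_7
R1: Y=0.0003636 on G[0,4]
R2: Y=0.006757 on G[0,1]
R3: Y=0.0005682 on G[6,0]
R4: Y=0.2375 on G[6,2]
R5: Y=0.1751 on G[3,0]
R6: Y=0.003215 on G[3,0]
R7: Y=0.01672 on G[5,3]
R8: Y=0.002525 on G[0,5]
R9: Y=0.005102 on G[4,1]
R10: Y=0.003774 on G[0,1]
R11: Y=0.01377 on G[5,2]
R12: Y=0.01159 on G[0,6]
R13: Y=0.001637 on G[6,1]
R14: Y=0.2959 on G[7,4]
R15: Y=0.02024 on G[1,7]
R16: Y=0.001005 on G[1,3]
R17: Y=0.08000 on G[3,4]
R18: Y=0.04464 on G[5,6]
Iin: z[0]−=0.00345, z[6]+=0.00345
solve → V1=0.01183, V2=0.1251, V3=0.008615, V4=0.009326, V5=0.09691, V6=0.1268, V7=0.009487

R_eq = 36.74 Ω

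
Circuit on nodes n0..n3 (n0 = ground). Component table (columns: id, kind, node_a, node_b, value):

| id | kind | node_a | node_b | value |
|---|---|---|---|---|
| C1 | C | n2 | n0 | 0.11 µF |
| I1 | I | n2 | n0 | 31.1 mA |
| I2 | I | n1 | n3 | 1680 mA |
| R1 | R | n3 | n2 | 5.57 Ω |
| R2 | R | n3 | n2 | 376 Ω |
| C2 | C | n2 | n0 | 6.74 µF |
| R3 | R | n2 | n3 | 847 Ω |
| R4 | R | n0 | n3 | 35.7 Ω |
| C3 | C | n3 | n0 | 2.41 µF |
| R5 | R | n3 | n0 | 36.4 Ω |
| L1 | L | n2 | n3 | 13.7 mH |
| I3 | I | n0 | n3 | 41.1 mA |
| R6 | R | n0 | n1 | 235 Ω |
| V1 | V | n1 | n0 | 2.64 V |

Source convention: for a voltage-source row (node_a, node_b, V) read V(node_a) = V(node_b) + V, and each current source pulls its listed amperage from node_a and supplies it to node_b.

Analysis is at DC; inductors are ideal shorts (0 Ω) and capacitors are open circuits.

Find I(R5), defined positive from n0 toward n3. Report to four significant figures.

Element admittances at DC:
  Y(C1) = 0.000 S between n2,n0
  I1: injects 0.0311 A into n0 (from n2)
  I2: injects 1.68 A into n3 (from n1)
  Y(R1) = 0.1795 S between n3,n2
  Y(R2) = 0.002660 S between n3,n2
  Y(C2) = 0.000 S between n2,n0
  Y(R3) = 0.001181 S between n2,n3
  Y(R4) = 0.02801 S between n0,n3
  Y(C3) = 0.000 S between n3,n0
  Y(R5) = 0.02747 S between n3,n0
  L1: short n2↔n3 (DC inductor)
  I3: injects 0.0411 A into n3 (from n0)
  Y(R6) = 0.004255 S between n0,n1
  V1: constraint V(n1)−V(n0) = 2.64
Assemble and solve the 5×5 MNA system:
  V(n1)=2.640  V(n2)=30.46  V(n3)=30.46
  i(L1)=-0.03110  i(V1)=-1.691

-0.8368 A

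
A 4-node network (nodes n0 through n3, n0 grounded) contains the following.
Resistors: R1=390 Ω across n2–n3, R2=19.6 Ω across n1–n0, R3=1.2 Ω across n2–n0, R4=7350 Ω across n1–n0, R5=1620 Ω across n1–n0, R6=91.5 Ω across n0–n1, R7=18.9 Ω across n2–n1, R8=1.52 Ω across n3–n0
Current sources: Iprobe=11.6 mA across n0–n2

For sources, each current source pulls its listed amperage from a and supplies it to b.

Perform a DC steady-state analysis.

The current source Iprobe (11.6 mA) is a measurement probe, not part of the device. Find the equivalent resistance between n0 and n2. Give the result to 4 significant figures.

Element admittances at DC:
  Y(R1) = 0.002564 S between n2,n3
  Y(R2) = 0.05102 S between n1,n0
  Y(R3) = 0.8333 S between n2,n0
  Y(R4) = 0.0001361 S between n1,n0
  Y(R5) = 0.0006173 S between n1,n0
  Y(R6) = 0.01093 S between n0,n1
  Y(R7) = 0.05291 S between n2,n1
  Y(R8) = 0.6579 S between n3,n0
  Iprobe: injects 0.0116 A into n2 (from n0)
Assemble and solve the 3×3 MNA system:
  V(n1)=0.006140  V(n2)=0.01342  V(n3)=5.209e-05

R_eq = 1.157 Ω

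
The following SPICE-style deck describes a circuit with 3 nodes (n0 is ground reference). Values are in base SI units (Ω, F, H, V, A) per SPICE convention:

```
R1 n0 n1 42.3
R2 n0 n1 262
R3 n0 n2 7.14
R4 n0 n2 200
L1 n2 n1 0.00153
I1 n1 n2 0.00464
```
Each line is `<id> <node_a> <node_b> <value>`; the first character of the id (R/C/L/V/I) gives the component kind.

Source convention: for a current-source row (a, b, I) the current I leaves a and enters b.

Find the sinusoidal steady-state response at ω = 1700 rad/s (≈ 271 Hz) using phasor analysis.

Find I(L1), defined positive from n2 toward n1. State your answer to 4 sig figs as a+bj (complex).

MNA unknowns: 2 node voltages V₁..V_2
R1: Y=0.02364+0.000j on G[0,1]
R2: Y=0.003817+0.000j on G[0,1]
R3: Y=0.1401+0.000j on G[0,2]
R4: Y=0.005000+0.000j on G[0,2]
L1: Y=0.000-0.3845j on G[2,1]
I1: z[1]−=0.00464, z[2]+=0.00464
solve → V1=-0.0006072-0.01011j, V2=0.0001149+0.001914j

0.004623-0.0002776j A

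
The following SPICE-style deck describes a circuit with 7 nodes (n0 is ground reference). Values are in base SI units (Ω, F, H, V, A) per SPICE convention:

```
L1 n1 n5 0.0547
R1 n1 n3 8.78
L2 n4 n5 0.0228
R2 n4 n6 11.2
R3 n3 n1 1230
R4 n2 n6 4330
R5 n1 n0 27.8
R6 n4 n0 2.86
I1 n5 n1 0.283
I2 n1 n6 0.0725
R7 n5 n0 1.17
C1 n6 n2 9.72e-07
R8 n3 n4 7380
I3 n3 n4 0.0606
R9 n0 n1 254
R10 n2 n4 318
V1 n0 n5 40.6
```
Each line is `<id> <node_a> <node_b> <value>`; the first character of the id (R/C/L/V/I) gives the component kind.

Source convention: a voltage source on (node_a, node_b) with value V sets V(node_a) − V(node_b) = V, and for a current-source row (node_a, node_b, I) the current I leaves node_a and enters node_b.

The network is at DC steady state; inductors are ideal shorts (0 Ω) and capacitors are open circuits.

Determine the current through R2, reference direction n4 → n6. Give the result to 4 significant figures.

MNA unknowns: 6 node voltages V₁..V_6 plus 3 source currents (L1, L2, V1)
L1: row V1−V5=0, i_L1 at 1,5
R1: Y=0.1139 on G[1,3]
L2: row V4−V5=0, i_L2 at 4,5
R2: Y=0.08929 on G[4,6]
R3: Y=0.0008130 on G[3,1]
R4: Y=0.0002309 on G[2,6]
R5: Y=0.03597 on G[1,0]
R6: Y=0.3497 on G[4,0]
I1: z[5]−=0.283, z[1]+=0.283
I2: z[1]−=0.0725, z[6]+=0.0725
R7: Y=0.8547 on G[5,0]
C1: Y=0.000 on G[6,2]
R8: Y=0.0001355 on G[3,4]
I3: z[3]−=0.0606, z[4]+=0.0606
R9: Y=0.003937 on G[0,1]
R10: Y=0.003145 on G[2,4]
V1: row V0−V5=40.6, i_V1 at 0,5
solve → V1=-40.60, V2=-40.54, V3=-41.13, V4=-40.60, V5=-40.60, V6=-39.79
aux → i_L1=1.770, i_L2=14.33, i_V1=-50.52

-0.07233 A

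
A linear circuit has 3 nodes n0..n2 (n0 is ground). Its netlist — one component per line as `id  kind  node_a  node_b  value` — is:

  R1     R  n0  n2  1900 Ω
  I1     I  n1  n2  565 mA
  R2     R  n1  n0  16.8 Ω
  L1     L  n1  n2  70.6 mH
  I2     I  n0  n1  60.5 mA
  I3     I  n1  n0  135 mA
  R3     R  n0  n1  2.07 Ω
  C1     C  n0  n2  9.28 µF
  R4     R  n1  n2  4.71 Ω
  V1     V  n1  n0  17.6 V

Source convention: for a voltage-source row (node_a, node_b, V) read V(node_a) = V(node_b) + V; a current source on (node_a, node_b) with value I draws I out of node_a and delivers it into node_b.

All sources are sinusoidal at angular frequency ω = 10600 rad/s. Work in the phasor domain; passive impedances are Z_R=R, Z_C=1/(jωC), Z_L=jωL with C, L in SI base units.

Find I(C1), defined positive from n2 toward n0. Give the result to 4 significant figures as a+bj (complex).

Apply KCL at each of the 2 non-ground nodes and solve the resulting linear system.
Node n1: branches {I1, R2, L1, I2, I3, R3, R4, V1} → V_1 = 17.60+0.000j
Node n2: branches {R1, I1, L1, C1, R4} → V_2 = 16.69-7.720j
Source currents: i(V1)=-10.39-1.638j

0.7594+1.642j A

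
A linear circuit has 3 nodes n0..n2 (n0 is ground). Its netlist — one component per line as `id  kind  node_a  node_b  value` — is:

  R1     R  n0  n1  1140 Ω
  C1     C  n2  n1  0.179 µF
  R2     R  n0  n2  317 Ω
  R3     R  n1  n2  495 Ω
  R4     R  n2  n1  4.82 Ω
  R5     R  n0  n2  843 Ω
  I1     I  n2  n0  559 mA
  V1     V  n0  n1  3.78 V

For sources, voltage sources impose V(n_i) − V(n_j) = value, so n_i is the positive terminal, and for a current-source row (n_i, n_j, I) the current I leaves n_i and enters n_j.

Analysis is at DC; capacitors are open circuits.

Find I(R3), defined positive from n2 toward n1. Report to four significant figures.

-0.005126 A

Element admittances at DC:
  Y(R1) = 0.0008772 S between n0,n1
  Y(C1) = 0.000 S between n2,n1
  Y(R2) = 0.003155 S between n0,n2
  Y(R3) = 0.002020 S between n1,n2
  Y(R4) = 0.2075 S between n2,n1
  Y(R5) = 0.001186 S between n0,n2
  I1: injects 0.559 A into n0 (from n2)
  V1: constraint V(n0)−V(n1) = 3.78
Assemble and solve the 3×3 MNA system:
  V(n1)=-3.780  V(n2)=-6.317
  i(V1)=0.5283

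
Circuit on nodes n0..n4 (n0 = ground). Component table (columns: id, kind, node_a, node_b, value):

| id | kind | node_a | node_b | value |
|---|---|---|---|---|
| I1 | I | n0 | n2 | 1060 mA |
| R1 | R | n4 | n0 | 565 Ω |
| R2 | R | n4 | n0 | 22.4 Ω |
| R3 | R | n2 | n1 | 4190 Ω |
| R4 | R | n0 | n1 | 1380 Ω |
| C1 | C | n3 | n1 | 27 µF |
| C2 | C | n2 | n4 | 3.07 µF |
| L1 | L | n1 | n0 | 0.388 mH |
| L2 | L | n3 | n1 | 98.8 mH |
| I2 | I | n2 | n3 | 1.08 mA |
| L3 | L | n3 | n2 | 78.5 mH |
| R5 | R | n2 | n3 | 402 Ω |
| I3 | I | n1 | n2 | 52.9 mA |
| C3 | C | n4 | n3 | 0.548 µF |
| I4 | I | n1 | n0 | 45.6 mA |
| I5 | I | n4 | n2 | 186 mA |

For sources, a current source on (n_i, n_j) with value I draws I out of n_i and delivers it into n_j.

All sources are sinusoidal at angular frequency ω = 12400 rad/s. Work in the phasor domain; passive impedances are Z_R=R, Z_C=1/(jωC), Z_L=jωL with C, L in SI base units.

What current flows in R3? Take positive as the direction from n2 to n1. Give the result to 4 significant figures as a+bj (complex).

MNA unknowns: 4 node voltages V₁..V_4
I1: z[0]−=1.06, z[2]+=1.06
R1: Y=0.001770+0.000j on G[4,0]
R2: Y=0.04464+0.000j on G[4,0]
R3: Y=0.0002387+0.000j on G[2,1]
R4: Y=0.0007246+0.000j on G[0,1]
C1: Y=0.000+0.3348j on G[3,1]
C2: Y=0.000+0.03807j on G[2,4]
L1: Y=0.000-0.2078j on G[1,0]
L2: Y=0.000-0.0008162j on G[3,1]
I2: z[2]−=0.00108, z[3]+=0.00108
L3: Y=0.000-0.001027j on G[3,2]
R5: Y=0.002488+0.000j on G[2,3]
I3: z[1]−=0.0529, z[2]+=0.0529
C3: Y=0.000+0.006795j on G[4,3]
I4: z[1]−=0.0456, z[0]+=0.0456
I5: z[4]−=0.186, z[2]+=0.186
solve → V1=-0.1871-0.2747j, V2=26.20-33.95j, V3=-0.04721-0.3794j, V4=23.09-0.8338j

0.006298-0.008037j A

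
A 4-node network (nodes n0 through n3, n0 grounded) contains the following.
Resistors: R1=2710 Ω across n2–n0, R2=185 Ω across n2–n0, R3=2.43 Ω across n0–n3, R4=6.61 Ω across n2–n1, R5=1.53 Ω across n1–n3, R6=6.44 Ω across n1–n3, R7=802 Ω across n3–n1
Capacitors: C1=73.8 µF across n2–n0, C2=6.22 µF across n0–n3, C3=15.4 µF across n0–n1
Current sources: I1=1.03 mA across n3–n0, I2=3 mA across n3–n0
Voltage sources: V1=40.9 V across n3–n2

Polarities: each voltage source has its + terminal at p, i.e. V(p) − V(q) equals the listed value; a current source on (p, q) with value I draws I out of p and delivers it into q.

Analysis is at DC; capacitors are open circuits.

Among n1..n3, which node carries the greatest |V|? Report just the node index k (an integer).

2

Apply KCL at each of the 3 non-ground nodes and solve the resulting linear system.
Node n1: branches {R4, R5, C3, R6, R7} → V_1 = -5.880
Node n2: branches {R1, C1, R2, R4, V1} → V_2 = -40.34
Node n3: branches {I1, R3, C2, R5, R6, I2, R7, V1} → V_3 = 0.5563
Source currents: i(V1)=-5.447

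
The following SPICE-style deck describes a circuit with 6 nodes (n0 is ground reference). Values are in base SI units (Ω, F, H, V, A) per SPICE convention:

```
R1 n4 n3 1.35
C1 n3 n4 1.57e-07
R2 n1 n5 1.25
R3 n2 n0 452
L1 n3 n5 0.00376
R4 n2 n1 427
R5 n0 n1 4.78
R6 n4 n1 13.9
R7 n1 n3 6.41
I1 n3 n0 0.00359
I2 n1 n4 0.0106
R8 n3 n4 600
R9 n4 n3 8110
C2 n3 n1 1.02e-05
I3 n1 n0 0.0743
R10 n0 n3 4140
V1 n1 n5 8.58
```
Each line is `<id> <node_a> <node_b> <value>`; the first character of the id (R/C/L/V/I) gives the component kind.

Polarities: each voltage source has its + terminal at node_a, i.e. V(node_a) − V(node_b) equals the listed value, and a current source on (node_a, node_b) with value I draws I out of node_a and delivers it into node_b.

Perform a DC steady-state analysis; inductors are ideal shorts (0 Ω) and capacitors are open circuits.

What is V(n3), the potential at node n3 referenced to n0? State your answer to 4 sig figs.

-8.940 V

Element admittances at DC:
  Y(R1) = 0.7407 S between n4,n3
  Y(C1) = 0.000 S between n3,n4
  Y(R2) = 0.8000 S between n1,n5
  Y(R3) = 0.002212 S between n2,n0
  L1: short n3↔n5 (DC inductor)
  Y(R4) = 0.002342 S between n2,n1
  Y(R5) = 0.2092 S between n0,n1
  Y(R6) = 0.07194 S between n4,n1
  Y(R7) = 0.1560 S between n1,n3
  I1: injects 0.00359 A into n0 (from n3)
  I2: injects 0.0106 A into n4 (from n1)
  Y(R8) = 0.001667 S between n3,n4
  Y(R9) = 0.0001233 S between n4,n3
  Y(C2) = 0.000 S between n3,n1
  I3: injects 0.0743 A into n0 (from n1)
  Y(R10) = 0.0002415 S between n0,n3
  V1: constraint V(n1)−V(n5) = 8.58
Assemble and solve the 7×7 MNA system:
  V(n1)=-0.3600  V(n2)=-0.1851  V(n3)=-8.940  V(n4)=-8.169  V(n5)=-8.940
  i(L1)=1.910  i(V1)=-8.774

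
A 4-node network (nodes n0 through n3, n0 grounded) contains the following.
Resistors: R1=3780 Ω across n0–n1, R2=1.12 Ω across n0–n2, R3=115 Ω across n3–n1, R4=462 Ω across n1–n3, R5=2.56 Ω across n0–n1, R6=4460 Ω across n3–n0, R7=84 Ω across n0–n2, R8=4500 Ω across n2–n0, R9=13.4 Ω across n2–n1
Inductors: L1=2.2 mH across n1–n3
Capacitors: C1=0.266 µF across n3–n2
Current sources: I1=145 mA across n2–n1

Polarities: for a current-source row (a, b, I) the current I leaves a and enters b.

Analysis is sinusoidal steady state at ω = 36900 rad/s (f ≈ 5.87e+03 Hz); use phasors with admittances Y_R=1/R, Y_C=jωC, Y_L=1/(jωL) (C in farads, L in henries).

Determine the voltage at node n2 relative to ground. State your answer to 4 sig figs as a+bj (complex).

Element admittances at ω=36900 rad/s:
  Y(R1) = 0.0002646+0.000j S between n0,n1
  Y(R2) = 0.8929+0.000j S between n0,n2
  Y(R3) = 0.008696+0.000j S between n3,n1
  Y(R4) = 0.002165+0.000j S between n1,n3
  Y(R5) = 0.3906+0.000j S between n0,n1
  Y(R6) = 0.0002242+0.000j S between n3,n0
  Y(R7) = 0.01190+0.000j S between n0,n2
  Y(L1) = 0.000-0.01232j S between n1,n3
  Y(R8) = 0.0002222+0.000j S between n2,n0
  Y(R9) = 0.07463+0.000j S between n2,n1
  Y(C1) = 0.000+0.009815j S between n3,n2
  I1: injects 0.145 A into n1 (from n2)
Assemble and solve the 3×3 MNA system:
  V(n1)=0.2841-0.009050j  V(n2)=-0.1228+0.003997j  V(n3)=0.3450-0.3554j

-0.1228+0.003997j V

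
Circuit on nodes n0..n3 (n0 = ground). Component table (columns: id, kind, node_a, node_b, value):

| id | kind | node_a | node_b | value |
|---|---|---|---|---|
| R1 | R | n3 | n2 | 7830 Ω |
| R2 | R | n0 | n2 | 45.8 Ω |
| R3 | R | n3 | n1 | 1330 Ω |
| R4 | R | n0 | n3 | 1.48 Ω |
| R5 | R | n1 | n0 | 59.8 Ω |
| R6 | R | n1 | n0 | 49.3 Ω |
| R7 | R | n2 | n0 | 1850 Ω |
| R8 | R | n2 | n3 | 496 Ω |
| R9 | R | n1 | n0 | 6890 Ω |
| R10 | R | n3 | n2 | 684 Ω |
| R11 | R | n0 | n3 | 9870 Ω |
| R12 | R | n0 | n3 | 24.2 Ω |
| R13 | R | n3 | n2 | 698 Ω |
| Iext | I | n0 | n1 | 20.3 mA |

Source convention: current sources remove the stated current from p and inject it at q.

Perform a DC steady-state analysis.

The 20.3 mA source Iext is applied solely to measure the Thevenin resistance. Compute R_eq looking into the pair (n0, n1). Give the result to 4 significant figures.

Apply KCL at each of the 3 non-ground nodes and solve the resulting linear system.
Node n1: branches {R3, R5, R6, R9, Iext} → V_1 = 0.5356
Node n2: branches {R1, R2, R7, R8, R10, R13} → V_2 = 0.0001025
Node n3: branches {R1, R3, R4, R8, R10, R11, R12, R13} → V_3 = 0.0005578

R_eq = 26.38 Ω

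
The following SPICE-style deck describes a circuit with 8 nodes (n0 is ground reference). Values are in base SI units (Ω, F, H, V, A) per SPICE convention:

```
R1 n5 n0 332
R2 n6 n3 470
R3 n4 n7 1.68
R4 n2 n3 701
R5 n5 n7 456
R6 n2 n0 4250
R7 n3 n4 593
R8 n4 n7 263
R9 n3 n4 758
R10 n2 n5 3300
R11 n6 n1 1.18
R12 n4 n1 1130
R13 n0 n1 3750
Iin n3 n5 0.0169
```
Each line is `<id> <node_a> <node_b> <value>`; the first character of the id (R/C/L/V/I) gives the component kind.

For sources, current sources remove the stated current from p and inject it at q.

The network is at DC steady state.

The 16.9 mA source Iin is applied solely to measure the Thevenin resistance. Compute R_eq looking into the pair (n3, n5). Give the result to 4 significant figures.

Element admittances at DC:
  Y(R1) = 0.003012 S between n5,n0
  Y(R2) = 0.002128 S between n6,n3
  Y(R3) = 0.5952 S between n4,n7
  Y(R4) = 0.001427 S between n2,n3
  Y(R5) = 0.002193 S between n5,n7
  Y(R6) = 0.0002353 S between n2,n0
  Y(R7) = 0.001686 S between n3,n4
  Y(R8) = 0.003802 S between n4,n7
  Y(R9) = 0.001319 S between n3,n4
  Y(R10) = 0.0003030 S between n2,n5
  Y(R11) = 0.8475 S between n6,n1
  Y(R12) = 0.0008850 S between n4,n1
  Y(R13) = 0.0002667 S between n0,n1
  Iin: injects 0.0169 A into n5 (from n3)
Assemble and solve the 7×7 MNA system:
  V(n1)=-6.314  V(n2)=-5.568  V(n3)=-7.880  V(n4)=-4.460  V(n5)=0.9939  V(n6)=-6.318  V(n7)=-4.441

R_eq = 525.1 Ω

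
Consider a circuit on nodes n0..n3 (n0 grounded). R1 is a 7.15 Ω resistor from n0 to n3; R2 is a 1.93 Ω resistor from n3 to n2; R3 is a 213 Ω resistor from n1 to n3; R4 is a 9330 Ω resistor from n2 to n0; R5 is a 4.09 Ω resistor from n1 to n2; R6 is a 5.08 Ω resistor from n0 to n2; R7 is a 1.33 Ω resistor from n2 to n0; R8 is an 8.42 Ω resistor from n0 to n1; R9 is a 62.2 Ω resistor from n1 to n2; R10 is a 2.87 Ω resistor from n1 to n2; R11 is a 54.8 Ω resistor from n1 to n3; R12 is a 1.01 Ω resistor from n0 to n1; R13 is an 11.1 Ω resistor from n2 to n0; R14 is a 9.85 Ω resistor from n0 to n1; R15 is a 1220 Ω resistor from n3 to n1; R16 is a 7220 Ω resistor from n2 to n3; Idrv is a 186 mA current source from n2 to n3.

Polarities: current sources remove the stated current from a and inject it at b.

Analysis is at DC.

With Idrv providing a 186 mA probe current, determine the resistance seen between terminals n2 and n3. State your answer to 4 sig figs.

Apply KCL at each of the 3 non-ground nodes and solve the resulting linear system.
Node n1: branches {R3, R5, R8, R9, R10, R11, R12, R14, R15} → V_1 = -0.005745
Node n2: branches {R2, R4, R5, R6, R7, R9, R10, R13, R16, Idrv} → V_2 = -0.02722
Node n3: branches {R1, R2, R3, R11, R15, R16, Idrv} → V_3 = 0.2519

R_eq = 1.501 Ω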